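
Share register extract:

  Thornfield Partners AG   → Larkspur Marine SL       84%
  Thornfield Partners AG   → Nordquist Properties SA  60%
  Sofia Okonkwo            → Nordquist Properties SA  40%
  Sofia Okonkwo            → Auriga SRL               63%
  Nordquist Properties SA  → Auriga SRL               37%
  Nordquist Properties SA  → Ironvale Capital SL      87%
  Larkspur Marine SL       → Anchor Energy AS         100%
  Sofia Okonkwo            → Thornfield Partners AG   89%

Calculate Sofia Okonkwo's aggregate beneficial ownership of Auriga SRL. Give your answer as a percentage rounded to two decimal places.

97.56%

Sofia reaches Auriga along 3 paths.
Via Thornfield → Nordquist: 89% × 60% × 37% = 19.758%.
Via Nordquist: 40% × 37% = 14.8%.
Direct stake: 63% = 63%.
Total: 19.758% + 14.8% + 63% = 97.558%.
Rounded: 97.56%.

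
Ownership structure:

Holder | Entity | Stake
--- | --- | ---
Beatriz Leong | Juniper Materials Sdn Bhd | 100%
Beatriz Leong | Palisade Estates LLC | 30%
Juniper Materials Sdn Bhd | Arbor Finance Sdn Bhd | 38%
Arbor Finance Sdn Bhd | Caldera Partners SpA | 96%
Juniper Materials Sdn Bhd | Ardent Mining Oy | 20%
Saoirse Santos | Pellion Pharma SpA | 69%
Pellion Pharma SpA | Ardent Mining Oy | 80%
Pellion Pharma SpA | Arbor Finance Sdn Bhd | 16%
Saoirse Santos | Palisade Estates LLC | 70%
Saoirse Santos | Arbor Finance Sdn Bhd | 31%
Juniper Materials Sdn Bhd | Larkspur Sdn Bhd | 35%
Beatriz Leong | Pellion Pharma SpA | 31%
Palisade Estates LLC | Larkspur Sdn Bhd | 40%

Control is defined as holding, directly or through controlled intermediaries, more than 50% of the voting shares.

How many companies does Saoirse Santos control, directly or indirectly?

Saoirse holds 70% of Palisade, so Saoirse controls Palisade.
Saoirse holds 69% of Pellion, so Saoirse controls Pellion.
Pellion holds 80% of Ardent, so Saoirse controls Ardent.
No other company's threshold is met.
Saoirse controls 3 companies.

3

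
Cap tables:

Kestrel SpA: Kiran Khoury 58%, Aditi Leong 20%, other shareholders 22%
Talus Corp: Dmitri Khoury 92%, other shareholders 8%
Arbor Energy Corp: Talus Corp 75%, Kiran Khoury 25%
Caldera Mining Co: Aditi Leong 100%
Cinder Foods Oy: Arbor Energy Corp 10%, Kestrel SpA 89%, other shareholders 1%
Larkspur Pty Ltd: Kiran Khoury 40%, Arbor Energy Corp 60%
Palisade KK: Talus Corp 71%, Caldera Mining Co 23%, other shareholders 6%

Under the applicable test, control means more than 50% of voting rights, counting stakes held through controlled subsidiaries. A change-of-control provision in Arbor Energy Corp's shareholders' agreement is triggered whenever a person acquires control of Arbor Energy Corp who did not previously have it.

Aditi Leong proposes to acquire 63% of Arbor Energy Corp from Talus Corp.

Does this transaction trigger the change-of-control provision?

The purchase adds only to Aditi's holdings (Talus's stake shrinks), so Aditi is the only person who could newly come to control Arbor.
Aditi holds 100% of Caldera, so Aditi controls Caldera.
Neither Aditi nor any entity Aditi controls holds any voting interest in Arbor.
So before the transaction, Aditi does not control Arbor.
After the purchase, Aditi holds 63% of Arbor directly, and Talus's stake falls to 12%.
Aditi holds 63% of Arbor, so Aditi controls Arbor.
Aditi did not control Arbor before and does after, so the clause is triggered.

Yes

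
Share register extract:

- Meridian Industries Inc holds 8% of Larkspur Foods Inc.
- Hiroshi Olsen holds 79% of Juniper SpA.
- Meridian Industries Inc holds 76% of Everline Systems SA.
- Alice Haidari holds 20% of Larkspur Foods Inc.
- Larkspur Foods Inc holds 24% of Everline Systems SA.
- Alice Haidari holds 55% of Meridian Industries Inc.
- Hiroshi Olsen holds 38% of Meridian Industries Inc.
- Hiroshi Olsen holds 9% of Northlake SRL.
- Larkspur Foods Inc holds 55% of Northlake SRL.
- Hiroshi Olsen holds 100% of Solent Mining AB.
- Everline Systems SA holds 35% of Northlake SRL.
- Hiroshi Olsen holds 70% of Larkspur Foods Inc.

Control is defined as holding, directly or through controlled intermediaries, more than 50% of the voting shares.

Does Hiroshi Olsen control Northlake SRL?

Hiroshi holds 70% of Larkspur, so Hiroshi controls Larkspur.
Hiroshi and Larkspur together hold 9% + 55% = 64% of Northlake, so Hiroshi controls Northlake.

Yes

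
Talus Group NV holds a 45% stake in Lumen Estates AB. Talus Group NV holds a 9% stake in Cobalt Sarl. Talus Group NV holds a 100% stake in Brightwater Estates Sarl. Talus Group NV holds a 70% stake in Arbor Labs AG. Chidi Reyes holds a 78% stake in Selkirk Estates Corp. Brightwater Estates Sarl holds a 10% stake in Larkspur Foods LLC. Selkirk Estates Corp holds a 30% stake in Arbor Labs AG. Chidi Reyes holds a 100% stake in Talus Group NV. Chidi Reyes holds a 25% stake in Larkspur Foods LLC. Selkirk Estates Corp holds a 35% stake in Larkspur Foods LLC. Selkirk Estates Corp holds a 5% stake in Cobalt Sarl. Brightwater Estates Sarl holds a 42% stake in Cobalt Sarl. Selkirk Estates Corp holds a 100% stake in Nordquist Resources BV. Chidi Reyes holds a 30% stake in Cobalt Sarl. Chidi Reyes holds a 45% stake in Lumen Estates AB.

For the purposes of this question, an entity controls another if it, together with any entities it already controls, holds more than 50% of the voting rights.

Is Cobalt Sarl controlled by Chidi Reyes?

Yes

Chidi holds 78% of Selkirk, so Chidi controls Selkirk.
Chidi holds 100% of Talus, so Chidi controls Talus.
Talus holds 100% of Brightwater, so Chidi controls Brightwater.
Brightwater and Chidi and Selkirk and Talus together hold 42% + 30% + 5% + 9% = 86% of Cobalt, so Chidi controls Cobalt.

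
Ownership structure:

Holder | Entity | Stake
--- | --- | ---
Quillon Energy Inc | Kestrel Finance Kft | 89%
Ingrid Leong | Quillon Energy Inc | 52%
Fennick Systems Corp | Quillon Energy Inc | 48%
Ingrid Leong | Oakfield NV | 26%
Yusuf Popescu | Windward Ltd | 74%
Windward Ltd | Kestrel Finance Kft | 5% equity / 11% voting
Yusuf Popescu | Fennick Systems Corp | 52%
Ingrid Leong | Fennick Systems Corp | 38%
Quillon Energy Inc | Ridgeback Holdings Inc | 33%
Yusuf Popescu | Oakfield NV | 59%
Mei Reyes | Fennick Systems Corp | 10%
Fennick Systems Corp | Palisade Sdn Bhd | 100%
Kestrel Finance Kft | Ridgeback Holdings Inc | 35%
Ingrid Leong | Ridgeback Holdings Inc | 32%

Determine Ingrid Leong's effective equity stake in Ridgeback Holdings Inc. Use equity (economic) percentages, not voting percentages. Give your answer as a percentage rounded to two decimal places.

Ingrid reaches Ridgeback along 5 paths.
Direct stake: 32% = 32%.
Via Quillon → Kestrel: 52% × 89% × 35% = 16.198%.
Via Fennick → Quillon → Kestrel: 38% × 48% × 89% × 35% = 5.68176%.
Via Quillon: 52% × 33% = 17.16%.
Via Fennick → Quillon: 38% × 48% × 33% = 6.0192%.
Total: 32% + 16.198% + 5.68176% + 17.16% + 6.0192% = 77.05896%.
Rounded: 77.06%.

77.06%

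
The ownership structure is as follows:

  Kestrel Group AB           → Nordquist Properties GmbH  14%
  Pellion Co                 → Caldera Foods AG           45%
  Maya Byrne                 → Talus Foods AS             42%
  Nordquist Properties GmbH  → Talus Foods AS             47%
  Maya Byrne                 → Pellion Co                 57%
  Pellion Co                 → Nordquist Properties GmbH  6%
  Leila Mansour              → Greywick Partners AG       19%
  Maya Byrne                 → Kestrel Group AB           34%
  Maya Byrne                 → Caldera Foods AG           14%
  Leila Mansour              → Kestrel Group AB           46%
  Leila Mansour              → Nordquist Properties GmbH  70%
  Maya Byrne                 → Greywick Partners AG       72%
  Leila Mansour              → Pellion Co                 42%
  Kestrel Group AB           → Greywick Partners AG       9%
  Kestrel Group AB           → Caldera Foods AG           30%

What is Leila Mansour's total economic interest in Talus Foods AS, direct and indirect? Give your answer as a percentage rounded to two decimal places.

37.11%

Leila reaches Talus along 3 paths.
Via Kestrel → Nordquist: 46% × 14% × 47% = 3.0268%.
Via Nordquist: 70% × 47% = 32.9%.
Via Pellion → Nordquist: 42% × 6% × 47% = 1.1844%.
Total: 3.0268% + 32.9% + 1.1844% = 37.1112%.
Rounded: 37.11%.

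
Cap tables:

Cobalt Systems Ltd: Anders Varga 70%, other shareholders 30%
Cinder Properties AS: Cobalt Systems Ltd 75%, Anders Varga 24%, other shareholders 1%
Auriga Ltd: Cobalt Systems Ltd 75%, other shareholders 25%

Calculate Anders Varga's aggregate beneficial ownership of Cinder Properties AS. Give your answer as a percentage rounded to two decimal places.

76.50%

Anders reaches Cinder along 2 paths.
Via Cobalt: 70% × 75% = 52.5%.
Direct stake: 24% = 24%.
Total: 52.5% + 24% = 76.5%.
Rounded: 76.50%.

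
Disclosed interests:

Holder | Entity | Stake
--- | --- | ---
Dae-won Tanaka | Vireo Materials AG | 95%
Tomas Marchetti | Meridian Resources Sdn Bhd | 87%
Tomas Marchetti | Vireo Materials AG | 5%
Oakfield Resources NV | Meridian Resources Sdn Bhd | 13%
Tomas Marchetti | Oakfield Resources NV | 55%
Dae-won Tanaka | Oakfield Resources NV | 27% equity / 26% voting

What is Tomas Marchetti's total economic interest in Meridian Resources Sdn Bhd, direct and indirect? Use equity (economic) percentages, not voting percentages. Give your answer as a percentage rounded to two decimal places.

Tomas reaches Meridian along 2 paths.
Via Oakfield: 55% × 13% = 7.15%.
Direct stake: 87% = 87%.
Total: 7.15% + 87% = 94.15%.

94.15%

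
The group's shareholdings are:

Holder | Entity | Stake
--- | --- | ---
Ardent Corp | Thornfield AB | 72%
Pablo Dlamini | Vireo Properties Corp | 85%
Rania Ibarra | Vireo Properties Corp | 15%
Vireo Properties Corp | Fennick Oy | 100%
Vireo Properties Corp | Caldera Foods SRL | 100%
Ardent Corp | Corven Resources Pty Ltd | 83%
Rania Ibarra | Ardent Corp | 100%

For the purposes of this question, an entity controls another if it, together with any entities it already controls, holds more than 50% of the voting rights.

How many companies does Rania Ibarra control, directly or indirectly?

Rania holds 100% of Ardent, so Rania controls Ardent.
Ardent holds 83% of Corven, so Rania controls Corven.
Ardent holds 72% of Thornfield, so Rania controls Thornfield.
No other company's threshold is met.
Rania controls 3 companies.

3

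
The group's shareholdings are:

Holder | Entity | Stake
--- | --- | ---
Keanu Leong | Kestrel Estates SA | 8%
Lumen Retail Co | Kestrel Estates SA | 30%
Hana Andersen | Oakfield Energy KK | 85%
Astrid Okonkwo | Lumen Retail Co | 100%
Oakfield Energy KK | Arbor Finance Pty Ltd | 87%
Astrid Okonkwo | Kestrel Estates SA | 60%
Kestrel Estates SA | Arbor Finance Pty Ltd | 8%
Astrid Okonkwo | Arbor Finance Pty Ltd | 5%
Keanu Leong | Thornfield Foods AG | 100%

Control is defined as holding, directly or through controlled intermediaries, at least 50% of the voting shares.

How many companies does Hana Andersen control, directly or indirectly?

Hana holds 85% of Oakfield, so Hana controls Oakfield.
Oakfield holds 87% of Arbor, so Hana controls Arbor.
No other company's threshold is met.
Hana controls 2 companies.

2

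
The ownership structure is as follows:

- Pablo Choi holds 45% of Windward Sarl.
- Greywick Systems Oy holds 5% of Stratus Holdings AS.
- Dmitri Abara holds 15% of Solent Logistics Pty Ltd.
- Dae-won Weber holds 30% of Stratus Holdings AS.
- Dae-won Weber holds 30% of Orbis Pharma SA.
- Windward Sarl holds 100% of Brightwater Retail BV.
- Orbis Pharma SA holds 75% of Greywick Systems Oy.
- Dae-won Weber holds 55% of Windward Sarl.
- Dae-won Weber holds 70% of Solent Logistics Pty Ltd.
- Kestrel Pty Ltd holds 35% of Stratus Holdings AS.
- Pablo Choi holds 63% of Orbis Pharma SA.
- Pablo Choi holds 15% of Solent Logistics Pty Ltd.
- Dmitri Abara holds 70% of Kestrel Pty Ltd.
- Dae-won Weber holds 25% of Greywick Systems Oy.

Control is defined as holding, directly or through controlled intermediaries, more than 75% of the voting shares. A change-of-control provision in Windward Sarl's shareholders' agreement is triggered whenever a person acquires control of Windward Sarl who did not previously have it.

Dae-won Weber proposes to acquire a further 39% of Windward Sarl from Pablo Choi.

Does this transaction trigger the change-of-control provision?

Yes

The purchase adds only to Dae-won's holdings (Pablo's stake shrinks), so Dae-won is the only person who could newly come to control Windward.
Dae-won's largest direct stake is 70% in Solent, which does not meet the threshold, so Dae-won controls no company.
In Windward, Dae-won's side holds only 55%, not > 75%.
So before the transaction, Dae-won does not control Windward.
After the purchase, Dae-won's direct stake in Windward rises to 55% + 39% = 94%, and Pablo's stake falls to 6%.
Dae-won holds 94% of Windward, so Dae-won controls Windward.
Dae-won did not control Windward before and does after, so the clause is triggered.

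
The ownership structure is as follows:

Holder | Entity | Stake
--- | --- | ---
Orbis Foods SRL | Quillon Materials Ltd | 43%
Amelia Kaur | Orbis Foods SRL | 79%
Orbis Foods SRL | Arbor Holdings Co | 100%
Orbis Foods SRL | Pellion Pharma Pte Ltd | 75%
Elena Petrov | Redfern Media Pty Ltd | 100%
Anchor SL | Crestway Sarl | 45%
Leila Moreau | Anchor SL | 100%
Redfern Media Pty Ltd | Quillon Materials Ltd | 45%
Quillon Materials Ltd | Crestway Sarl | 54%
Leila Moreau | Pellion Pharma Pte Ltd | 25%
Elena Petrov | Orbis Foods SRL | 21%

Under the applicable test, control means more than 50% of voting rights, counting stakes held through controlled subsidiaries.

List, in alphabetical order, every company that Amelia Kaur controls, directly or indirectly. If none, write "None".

Amelia holds 79% of Orbis, so Amelia controls Orbis.
Orbis holds 75% of Pellion, so Amelia controls Pellion.
Orbis holds 100% of Arbor, so Amelia controls Arbor.
No other company's threshold is met.

Arbor Holdings Co, Orbis Foods SRL, Pellion Pharma Pte Ltd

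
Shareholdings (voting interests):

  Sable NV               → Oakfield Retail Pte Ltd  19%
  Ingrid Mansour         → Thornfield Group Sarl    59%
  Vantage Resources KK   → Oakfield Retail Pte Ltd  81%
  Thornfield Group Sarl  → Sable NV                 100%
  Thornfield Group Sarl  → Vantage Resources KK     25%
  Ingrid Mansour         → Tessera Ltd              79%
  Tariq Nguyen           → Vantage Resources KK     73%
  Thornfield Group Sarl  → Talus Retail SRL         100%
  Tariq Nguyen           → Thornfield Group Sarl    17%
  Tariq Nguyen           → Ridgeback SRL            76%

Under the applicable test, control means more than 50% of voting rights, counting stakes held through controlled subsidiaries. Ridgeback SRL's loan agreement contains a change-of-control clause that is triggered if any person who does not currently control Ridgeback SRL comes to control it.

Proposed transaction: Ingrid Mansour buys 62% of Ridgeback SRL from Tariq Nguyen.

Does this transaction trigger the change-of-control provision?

Yes

The purchase adds only to Ingrid's holdings (Tariq's stake shrinks), so Ingrid is the only person who could newly come to control Ridgeback.
Ingrid holds 79% of Tessera, so Ingrid controls Tessera.
Ingrid holds 59% of Thornfield, so Ingrid controls Thornfield.
Thornfield holds 100% of Talus, so Ingrid controls Talus.
Thornfield holds 100% of Sable, so Ingrid controls Sable.
Neither Ingrid nor any entity Ingrid controls holds any voting interest in Ridgeback.
So before the transaction, Ingrid does not control Ridgeback.
After the purchase, Ingrid holds 62% of Ridgeback directly, and Tariq's stake falls to 14%.
Ingrid holds 62% of Ridgeback, so Ingrid controls Ridgeback.
Ingrid did not control Ridgeback before and does after, so the clause is triggered.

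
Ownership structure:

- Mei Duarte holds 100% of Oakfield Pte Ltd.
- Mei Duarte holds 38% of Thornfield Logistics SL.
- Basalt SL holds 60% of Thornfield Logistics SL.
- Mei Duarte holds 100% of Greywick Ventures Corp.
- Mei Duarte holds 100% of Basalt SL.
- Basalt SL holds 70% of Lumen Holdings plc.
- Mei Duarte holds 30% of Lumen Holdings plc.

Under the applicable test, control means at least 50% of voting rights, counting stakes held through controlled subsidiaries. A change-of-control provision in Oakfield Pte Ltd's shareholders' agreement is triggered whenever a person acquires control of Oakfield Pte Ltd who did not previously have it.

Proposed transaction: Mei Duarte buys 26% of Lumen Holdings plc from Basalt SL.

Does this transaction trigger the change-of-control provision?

No

The purchase adds only to Mei's holdings (Basalt's stake shrinks), so Mei is the only person who could newly come to control Oakfield.
Mei holds 100% of Oakfield, so Mei controls Oakfield.
So Mei already controls Oakfield before the transaction.
After the purchase, Mei's direct stake in Lumen rises to 30% + 26% = 56%, and Basalt's stake falls to 44%.
Mei controlled Oakfield already, so this is not a new person acquiring control; every other person's position is unchanged or reduced.
No new person acquires control, so the clause is not triggered.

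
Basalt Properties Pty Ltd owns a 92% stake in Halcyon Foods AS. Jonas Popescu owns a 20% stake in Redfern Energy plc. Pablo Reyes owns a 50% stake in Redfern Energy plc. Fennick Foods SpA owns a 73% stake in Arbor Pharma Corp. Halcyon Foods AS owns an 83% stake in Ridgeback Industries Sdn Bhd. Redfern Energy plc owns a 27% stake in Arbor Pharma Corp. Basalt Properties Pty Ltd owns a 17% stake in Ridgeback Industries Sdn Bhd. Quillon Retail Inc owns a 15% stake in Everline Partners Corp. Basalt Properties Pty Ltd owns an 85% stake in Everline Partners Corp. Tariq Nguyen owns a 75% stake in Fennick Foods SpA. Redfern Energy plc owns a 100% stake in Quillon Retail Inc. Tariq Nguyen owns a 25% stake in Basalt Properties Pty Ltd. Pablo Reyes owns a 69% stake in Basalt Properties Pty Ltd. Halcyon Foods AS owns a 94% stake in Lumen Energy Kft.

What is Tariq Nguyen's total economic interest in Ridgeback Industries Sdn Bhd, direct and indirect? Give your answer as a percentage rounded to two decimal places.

23.34%

Tariq reaches Ridgeback along 2 paths.
Via Basalt: 25% × 17% = 4.25%.
Via Basalt → Halcyon: 25% × 92% × 83% = 19.09%.
Total: 4.25% + 19.09% = 23.34%.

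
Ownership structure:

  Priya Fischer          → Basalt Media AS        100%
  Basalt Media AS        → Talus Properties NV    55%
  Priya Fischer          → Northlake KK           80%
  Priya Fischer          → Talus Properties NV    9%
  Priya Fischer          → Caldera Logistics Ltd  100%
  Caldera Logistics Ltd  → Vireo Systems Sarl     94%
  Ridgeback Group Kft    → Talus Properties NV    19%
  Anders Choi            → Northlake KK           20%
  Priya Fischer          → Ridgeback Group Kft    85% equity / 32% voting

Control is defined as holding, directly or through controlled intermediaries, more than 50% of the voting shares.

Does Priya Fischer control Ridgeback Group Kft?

No

Priya holds 80% of Northlake, so Priya controls Northlake.
Priya holds 100% of Caldera, so Priya controls Caldera.
Priya holds 100% of Basalt, so Priya controls Basalt.
Caldera holds 94% of Vireo, so Priya controls Vireo.
Priya and Basalt together hold 9% + 55% = 64% of Talus, so Priya controls Talus.
In Ridgeback, Priya's side holds only 32%, not > 50%.
So Priya does not control Ridgeback.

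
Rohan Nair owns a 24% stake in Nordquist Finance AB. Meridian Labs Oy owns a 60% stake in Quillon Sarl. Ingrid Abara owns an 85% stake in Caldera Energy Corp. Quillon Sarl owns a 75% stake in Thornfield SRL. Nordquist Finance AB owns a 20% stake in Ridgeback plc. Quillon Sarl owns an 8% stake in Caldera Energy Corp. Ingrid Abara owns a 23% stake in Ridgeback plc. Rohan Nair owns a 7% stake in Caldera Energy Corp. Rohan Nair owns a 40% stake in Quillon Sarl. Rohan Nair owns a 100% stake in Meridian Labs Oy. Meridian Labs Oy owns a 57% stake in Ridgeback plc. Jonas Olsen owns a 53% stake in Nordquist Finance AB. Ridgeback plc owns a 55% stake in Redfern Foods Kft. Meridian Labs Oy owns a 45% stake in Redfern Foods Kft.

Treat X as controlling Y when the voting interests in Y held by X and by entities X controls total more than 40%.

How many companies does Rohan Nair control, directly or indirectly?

5

Rohan holds 100% of Meridian, so Rohan controls Meridian.
Rohan and Meridian together hold 40% + 60% = 100% of Quillon, so Rohan controls Quillon.
Meridian holds 57% of Ridgeback, so Rohan controls Ridgeback.
Quillon holds 75% of Thornfield, so Rohan controls Thornfield.
Meridian and Ridgeback together hold 45% + 55% = 100% of Redfern, so Rohan controls Redfern.
No other company's threshold is met.
Rohan controls 5 companies.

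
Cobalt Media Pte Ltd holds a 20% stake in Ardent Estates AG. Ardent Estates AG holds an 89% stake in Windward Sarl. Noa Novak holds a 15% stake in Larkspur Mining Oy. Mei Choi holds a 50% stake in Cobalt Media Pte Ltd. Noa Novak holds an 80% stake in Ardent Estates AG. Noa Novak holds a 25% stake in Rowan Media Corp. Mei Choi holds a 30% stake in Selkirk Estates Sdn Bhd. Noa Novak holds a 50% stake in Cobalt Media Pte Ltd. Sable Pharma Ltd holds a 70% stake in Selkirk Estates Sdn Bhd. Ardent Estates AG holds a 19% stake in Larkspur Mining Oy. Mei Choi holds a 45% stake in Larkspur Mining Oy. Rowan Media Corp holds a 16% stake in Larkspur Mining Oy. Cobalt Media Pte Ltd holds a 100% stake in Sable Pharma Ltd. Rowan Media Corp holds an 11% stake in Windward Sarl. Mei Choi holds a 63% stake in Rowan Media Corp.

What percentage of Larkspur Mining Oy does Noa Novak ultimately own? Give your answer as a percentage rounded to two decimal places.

Noa reaches Larkspur along 4 paths.
Via Ardent: 80% × 19% = 15.2%.
Via Cobalt → Ardent: 50% × 20% × 19% = 1.9%.
Direct stake: 15% = 15%.
Via Rowan: 25% × 16% = 4%.
Total: 15.2% + 1.9% + 15% + 4% = 36.1%.
Rounded: 36.10%.

36.10%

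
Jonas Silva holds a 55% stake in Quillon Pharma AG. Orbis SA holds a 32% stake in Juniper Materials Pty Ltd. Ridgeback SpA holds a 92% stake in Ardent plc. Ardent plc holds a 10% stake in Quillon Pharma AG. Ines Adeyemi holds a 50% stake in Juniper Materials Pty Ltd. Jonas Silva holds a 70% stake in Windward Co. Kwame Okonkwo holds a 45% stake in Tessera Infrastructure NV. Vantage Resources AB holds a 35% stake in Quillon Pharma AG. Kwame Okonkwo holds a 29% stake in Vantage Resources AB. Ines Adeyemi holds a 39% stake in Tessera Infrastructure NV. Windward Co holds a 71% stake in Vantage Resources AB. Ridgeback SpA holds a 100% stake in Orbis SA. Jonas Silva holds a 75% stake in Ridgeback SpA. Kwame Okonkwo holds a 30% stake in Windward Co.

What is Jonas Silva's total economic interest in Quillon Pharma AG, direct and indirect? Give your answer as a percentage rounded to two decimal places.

Jonas reaches Quillon along 3 paths.
Via Ridgeback → Ardent: 75% × 92% × 10% = 6.9%.
Via Windward → Vantage: 70% × 71% × 35% = 17.395%.
Direct stake: 55% = 55%.
Total: 6.9% + 17.395% + 55% = 79.295%.
Rounded: 79.30%.

79.30%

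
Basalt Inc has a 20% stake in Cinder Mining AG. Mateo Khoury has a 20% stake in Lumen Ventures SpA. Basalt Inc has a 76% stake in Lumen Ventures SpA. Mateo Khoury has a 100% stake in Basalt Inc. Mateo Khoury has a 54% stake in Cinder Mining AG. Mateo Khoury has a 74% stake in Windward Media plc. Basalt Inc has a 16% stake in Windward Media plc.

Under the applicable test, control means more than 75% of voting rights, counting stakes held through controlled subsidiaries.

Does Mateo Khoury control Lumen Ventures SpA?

Yes

Mateo holds 100% of Basalt, so Mateo controls Basalt.
Basalt and Mateo together hold 76% + 20% = 96% of Lumen, so Mateo controls Lumen.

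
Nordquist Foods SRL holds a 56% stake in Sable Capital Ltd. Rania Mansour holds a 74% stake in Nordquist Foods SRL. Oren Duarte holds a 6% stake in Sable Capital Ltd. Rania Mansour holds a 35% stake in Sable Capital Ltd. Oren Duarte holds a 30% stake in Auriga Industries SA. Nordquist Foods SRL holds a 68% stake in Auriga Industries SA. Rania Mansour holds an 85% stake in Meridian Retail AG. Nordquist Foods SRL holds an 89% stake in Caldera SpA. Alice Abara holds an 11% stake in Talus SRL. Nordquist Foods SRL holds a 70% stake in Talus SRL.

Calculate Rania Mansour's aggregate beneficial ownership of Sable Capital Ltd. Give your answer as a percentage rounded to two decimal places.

Rania reaches Sable along 2 paths.
Direct stake: 35% = 35%.
Via Nordquist: 74% × 56% = 41.44%.
Total: 35% + 41.44% = 76.44%.

76.44%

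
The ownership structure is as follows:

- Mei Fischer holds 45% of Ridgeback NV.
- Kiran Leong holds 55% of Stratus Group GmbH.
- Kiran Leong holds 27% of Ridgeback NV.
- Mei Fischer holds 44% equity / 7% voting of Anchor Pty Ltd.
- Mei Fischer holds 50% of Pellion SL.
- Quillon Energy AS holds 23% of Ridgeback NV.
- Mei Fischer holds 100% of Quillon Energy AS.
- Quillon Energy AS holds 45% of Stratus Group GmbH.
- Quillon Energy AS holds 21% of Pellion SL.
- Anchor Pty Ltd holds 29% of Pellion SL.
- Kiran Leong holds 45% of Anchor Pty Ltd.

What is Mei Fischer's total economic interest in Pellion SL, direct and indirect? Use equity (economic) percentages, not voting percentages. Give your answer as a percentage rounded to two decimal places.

83.76%

Mei reaches Pellion along 3 paths.
Via Anchor: 44% × 29% = 12.76%.
Direct stake: 50% = 50%.
Via Quillon: 100% × 21% = 21%.
Total: 12.76% + 50% + 21% = 83.76%.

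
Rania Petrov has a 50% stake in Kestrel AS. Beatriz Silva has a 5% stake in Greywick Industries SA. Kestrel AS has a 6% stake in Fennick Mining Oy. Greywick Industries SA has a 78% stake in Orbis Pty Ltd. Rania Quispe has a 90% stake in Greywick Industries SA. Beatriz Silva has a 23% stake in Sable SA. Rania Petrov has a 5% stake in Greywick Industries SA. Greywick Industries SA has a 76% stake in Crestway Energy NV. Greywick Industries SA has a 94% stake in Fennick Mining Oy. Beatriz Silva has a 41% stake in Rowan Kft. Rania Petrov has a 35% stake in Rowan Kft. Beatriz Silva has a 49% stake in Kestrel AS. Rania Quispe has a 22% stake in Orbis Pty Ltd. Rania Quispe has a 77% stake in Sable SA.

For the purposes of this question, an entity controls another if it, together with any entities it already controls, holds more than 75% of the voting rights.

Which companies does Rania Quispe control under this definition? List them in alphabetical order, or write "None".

Crestway Energy NV, Fennick Mining Oy, Greywick Industries SA, Orbis Pty Ltd, Sable SA

Rania Quispe holds 77% of Sable, so Rania Quispe controls Sable.
Rania Quispe holds 90% of Greywick, so Rania Quispe controls Greywick.
Greywick holds 76% of Crestway, so Rania Quispe controls Crestway.
Rania Quispe and Greywick together hold 22% + 78% = 100% of Orbis, so Rania Quispe controls Orbis.
Greywick holds 94% of Fennick, so Rania Quispe controls Fennick.
No other company's threshold is met.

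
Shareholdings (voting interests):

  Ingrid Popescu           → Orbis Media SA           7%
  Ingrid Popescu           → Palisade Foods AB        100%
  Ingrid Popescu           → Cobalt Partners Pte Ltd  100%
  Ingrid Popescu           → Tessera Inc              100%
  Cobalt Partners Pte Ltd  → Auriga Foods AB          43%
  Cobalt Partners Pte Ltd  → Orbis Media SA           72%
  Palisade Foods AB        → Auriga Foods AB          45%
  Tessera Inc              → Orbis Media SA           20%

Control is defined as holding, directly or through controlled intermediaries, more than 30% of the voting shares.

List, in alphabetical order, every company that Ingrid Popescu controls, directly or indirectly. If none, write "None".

Ingrid holds 100% of Tessera, so Ingrid controls Tessera.
Ingrid holds 100% of Palisade, so Ingrid controls Palisade.
Ingrid holds 100% of Cobalt, so Ingrid controls Cobalt.
Palisade and Cobalt together hold 45% + 43% = 88% of Auriga, so Ingrid controls Auriga.
Tessera and Cobalt and Ingrid together hold 20% + 72% + 7% = 99% of Orbis, so Ingrid controls Orbis.

Auriga Foods AB, Cobalt Partners Pte Ltd, Orbis Media SA, Palisade Foods AB, Tessera Inc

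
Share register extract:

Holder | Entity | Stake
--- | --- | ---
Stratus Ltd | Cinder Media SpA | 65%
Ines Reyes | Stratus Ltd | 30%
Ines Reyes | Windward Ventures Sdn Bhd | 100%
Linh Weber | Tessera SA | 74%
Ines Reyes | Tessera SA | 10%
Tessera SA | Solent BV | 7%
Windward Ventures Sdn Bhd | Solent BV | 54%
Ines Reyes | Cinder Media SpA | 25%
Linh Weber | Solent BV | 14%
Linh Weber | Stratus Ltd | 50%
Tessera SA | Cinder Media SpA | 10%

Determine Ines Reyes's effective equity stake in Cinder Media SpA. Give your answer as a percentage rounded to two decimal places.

Ines reaches Cinder along 3 paths.
Via Stratus: 30% × 65% = 19.5%.
Direct stake: 25% = 25%.
Via Tessera: 10% × 10% = 1%.
Total: 19.5% + 25% + 1% = 45.5%.
Rounded: 45.50%.

45.50%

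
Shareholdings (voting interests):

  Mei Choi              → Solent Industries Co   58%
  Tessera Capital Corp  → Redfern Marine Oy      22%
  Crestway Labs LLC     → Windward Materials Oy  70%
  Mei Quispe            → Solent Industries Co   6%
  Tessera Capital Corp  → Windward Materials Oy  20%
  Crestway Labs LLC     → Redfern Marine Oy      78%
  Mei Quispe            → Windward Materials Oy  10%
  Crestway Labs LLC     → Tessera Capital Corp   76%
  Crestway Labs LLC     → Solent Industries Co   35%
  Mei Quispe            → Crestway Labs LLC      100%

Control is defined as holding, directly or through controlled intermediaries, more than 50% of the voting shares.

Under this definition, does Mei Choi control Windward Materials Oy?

Mei Choi holds 58% of Solent, so Mei Choi controls Solent.
Neither Mei Choi nor any entity Mei Choi controls holds any voting interest in Windward.
So Mei Choi does not control Windward.

No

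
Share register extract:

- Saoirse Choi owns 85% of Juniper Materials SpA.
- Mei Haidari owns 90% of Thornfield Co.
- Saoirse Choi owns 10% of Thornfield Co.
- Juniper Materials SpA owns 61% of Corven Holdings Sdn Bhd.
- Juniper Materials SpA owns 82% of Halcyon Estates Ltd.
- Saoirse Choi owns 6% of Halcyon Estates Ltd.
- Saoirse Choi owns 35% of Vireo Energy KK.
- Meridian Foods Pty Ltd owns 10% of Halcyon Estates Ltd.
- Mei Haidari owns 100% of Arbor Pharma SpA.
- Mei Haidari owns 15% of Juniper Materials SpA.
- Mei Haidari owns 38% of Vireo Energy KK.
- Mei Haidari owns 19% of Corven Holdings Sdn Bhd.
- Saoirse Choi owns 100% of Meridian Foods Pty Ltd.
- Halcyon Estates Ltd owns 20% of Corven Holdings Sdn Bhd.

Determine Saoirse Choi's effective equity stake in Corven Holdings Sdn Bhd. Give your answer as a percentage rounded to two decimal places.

Saoirse reaches Corven along 4 paths.
Via Juniper: 85% × 61% = 51.85%.
Via Halcyon: 6% × 20% = 1.2%.
Via Juniper → Halcyon: 85% × 82% × 20% = 13.94%.
Via Meridian → Halcyon: 100% × 10% × 20% = 2%.
Total: 51.85% + 1.2% + 13.94% + 2% = 68.99%.

68.99%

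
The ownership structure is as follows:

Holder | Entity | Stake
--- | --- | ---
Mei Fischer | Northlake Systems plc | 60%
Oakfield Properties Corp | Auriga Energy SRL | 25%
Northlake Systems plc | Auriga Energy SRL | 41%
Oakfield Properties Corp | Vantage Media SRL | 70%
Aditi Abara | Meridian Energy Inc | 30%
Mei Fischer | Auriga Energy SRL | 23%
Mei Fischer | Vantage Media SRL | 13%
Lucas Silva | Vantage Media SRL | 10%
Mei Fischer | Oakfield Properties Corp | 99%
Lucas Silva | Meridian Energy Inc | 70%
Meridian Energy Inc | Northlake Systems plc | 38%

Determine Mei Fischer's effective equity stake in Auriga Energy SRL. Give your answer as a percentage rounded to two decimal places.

72.35%

Mei reaches Auriga along 3 paths.
Via Oakfield: 99% × 25% = 24.75%.
Via Northlake: 60% × 41% = 24.6%.
Direct stake: 23% = 23%.
Total: 24.75% + 24.6% + 23% = 72.35%.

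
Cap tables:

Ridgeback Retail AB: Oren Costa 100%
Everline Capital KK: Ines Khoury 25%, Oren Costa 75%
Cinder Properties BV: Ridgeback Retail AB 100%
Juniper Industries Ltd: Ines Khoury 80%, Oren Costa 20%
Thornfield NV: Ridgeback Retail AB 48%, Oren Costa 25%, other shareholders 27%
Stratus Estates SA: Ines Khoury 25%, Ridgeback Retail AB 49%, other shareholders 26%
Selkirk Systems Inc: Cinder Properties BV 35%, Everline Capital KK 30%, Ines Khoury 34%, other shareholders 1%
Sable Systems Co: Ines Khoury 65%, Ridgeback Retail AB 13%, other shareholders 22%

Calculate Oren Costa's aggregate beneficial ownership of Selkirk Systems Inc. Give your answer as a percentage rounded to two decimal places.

Oren reaches Selkirk along 2 paths.
Via Ridgeback → Cinder: 100% × 100% × 35% = 35%.
Via Everline: 75% × 30% = 22.5%.
Total: 35% + 22.5% = 57.5%.
Rounded: 57.50%.

57.50%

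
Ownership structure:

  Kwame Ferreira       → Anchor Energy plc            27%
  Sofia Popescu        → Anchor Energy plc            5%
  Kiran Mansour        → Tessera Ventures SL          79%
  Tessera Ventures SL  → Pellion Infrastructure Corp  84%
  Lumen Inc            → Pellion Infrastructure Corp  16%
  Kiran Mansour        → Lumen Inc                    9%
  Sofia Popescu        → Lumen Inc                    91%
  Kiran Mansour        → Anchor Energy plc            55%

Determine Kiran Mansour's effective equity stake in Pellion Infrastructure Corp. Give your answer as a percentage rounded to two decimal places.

Kiran reaches Pellion along 2 paths.
Via Tessera: 79% × 84% = 66.36%.
Via Lumen: 9% × 16% = 1.44%.
Total: 66.36% + 1.44% = 67.8%.
Rounded: 67.80%.

67.80%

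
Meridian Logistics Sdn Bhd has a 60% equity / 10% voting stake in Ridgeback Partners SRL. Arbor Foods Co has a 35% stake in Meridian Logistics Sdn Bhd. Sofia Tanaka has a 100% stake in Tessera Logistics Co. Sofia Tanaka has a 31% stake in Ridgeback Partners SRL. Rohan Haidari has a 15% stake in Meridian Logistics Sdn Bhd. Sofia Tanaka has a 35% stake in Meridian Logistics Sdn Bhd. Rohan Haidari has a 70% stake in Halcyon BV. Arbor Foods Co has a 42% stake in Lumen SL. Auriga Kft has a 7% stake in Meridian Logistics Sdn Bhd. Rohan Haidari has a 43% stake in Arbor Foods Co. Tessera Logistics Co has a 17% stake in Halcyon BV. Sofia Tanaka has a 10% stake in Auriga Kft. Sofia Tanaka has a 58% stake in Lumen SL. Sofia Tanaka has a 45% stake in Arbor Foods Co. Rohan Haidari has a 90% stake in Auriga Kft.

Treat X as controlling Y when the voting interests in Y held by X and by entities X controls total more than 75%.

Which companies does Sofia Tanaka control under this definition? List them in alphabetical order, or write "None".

Sofia holds 100% of Tessera, so Sofia controls Tessera.
No other company's threshold is met.

Tessera Logistics Co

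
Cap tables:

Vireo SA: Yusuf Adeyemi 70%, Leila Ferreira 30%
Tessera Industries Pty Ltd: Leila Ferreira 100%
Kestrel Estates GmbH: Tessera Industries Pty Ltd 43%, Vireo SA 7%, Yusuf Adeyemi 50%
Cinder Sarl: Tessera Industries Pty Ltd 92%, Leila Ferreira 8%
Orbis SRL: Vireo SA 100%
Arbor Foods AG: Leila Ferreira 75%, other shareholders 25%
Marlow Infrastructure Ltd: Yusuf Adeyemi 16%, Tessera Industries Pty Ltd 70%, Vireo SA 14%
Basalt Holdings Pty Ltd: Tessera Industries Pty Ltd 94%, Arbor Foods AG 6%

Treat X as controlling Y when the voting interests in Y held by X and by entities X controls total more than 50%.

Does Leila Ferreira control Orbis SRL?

No

Leila holds 100% of Tessera, so Leila controls Tessera.
Tessera and Leila together hold 92% + 8% = 100% of Cinder, so Leila controls Cinder.
Leila holds 75% of Arbor, so Leila controls Arbor.
Tessera holds 70% of Marlow, so Leila controls Marlow.
Tessera and Arbor together hold 94% + 6% = 100% of Basalt, so Leila controls Basalt.
Neither Leila nor any entity Leila controls holds any voting interest in Orbis.
So Leila does not control Orbis.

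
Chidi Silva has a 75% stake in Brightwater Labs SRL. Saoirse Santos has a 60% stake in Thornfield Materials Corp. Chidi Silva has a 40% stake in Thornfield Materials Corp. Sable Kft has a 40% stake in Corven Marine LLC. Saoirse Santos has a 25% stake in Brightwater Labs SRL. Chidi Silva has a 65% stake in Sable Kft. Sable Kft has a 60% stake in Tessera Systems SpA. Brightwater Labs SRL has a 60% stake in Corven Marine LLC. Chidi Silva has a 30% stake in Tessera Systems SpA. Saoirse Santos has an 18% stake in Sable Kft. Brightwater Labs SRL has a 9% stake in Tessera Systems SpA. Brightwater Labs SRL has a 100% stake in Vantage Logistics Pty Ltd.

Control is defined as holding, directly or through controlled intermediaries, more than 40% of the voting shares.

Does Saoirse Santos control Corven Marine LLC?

Saoirse holds 60% of Thornfield, so Saoirse controls Thornfield.
Neither Saoirse nor any entity Saoirse controls holds any voting interest in Corven.
So Saoirse does not control Corven.

No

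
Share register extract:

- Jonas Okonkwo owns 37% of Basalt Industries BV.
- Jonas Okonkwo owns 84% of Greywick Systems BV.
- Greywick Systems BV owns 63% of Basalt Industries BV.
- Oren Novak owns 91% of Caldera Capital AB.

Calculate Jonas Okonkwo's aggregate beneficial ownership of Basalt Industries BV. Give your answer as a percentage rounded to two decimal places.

Jonas reaches Basalt along 2 paths.
Direct stake: 37% = 37%.
Via Greywick: 84% × 63% = 52.92%.
Total: 37% + 52.92% = 89.92%.

89.92%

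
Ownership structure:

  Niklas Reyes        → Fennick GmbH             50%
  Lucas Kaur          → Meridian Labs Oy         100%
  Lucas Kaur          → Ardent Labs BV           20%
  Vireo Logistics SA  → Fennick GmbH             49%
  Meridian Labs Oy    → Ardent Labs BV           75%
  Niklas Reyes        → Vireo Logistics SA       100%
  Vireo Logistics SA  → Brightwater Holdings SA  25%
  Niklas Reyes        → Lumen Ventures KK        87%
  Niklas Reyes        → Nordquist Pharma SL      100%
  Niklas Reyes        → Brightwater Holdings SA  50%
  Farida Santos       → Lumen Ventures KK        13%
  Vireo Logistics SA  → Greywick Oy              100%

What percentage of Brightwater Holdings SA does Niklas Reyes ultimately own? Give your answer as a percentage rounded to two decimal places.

Niklas reaches Brightwater along 2 paths.
Via Vireo: 100% × 25% = 25%.
Direct stake: 50% = 50%.
Total: 25% + 50% = 75%.
Rounded: 75.00%.

75.00%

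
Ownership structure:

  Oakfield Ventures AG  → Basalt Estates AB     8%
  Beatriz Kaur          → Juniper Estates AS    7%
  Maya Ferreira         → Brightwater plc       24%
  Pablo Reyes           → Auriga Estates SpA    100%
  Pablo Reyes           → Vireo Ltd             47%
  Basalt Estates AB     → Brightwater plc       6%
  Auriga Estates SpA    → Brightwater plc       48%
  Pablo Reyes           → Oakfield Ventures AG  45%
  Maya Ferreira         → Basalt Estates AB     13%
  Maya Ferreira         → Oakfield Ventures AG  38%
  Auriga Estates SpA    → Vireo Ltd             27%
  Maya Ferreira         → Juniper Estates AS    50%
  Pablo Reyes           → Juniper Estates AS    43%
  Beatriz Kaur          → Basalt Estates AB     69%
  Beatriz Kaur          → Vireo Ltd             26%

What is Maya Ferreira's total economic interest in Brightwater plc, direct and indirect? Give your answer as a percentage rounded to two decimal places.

24.96%

Maya reaches Brightwater along 3 paths.
Direct stake: 24% = 24%.
Via Oakfield → Basalt: 38% × 8% × 6% = 0.1824%.
Via Basalt: 13% × 6% = 0.78%.
Total: 24% + 0.1824% + 0.78% = 24.9624%.
Rounded: 24.96%.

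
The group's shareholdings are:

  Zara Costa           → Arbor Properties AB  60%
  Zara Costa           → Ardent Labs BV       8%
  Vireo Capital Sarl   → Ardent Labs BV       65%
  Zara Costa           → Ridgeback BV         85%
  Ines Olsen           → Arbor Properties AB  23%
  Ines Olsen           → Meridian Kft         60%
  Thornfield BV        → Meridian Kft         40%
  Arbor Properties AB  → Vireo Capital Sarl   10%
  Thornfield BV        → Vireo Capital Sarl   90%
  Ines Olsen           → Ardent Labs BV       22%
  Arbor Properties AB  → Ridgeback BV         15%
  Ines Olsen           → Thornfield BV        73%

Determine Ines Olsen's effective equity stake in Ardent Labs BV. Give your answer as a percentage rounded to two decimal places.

Ines reaches Ardent along 3 paths.
Via Thornfield → Vireo: 73% × 90% × 65% = 42.705%.
Via Arbor → Vireo: 23% × 10% × 65% = 1.495%.
Direct stake: 22% = 22%.
Total: 42.705% + 1.495% + 22% = 66.2%.
Rounded: 66.20%.

66.20%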